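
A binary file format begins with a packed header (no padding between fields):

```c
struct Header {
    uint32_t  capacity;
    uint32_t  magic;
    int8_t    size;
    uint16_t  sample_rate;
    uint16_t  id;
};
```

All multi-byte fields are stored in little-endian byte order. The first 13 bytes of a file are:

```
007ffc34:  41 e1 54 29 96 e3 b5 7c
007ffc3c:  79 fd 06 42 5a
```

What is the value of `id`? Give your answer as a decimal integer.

`id` follows `capacity` (4 B), `magic` (4 B), `size` (1 B), `sample_rate` (2 B), so it starts at offset 4 + 4 + 1 + 2 = 11 and occupies 2 bytes.
Bytes at offsets 11..12: 42 5A.
Little-endian stores the least-significant byte at the lowest address.
Reassemble most-significant byte first: 5A 42 → 0x5A42.
0x5A42 = 23106.

23106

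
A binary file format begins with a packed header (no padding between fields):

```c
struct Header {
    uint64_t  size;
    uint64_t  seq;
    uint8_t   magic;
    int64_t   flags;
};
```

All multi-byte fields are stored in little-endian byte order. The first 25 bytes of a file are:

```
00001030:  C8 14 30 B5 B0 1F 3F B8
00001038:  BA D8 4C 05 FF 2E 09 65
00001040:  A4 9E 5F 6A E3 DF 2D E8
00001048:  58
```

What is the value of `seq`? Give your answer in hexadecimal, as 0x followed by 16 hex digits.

`seq` follows `size` (8 bytes), so it starts at byte offset 8 and occupies 8 bytes.
Bytes at offsets 8..15: BA D8 4C 05 FF 2E 09 65.
Little-endian: lowest address holds the least-significant byte.
Reassemble most-significant byte first: 65 09 2E FF 05 4C D8 BA → 0x65092EFF054CD8BA.

0x65092EFF054CD8BA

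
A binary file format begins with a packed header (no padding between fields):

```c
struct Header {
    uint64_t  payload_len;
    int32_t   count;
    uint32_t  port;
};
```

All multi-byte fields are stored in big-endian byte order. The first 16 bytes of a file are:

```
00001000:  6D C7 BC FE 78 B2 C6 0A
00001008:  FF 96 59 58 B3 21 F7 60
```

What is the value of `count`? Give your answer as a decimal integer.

`count` follows `payload_len` (8 bytes), so it starts at byte offset 8 and occupies 4 bytes.
Bytes at offsets 8..11: FF 96 59 58.
In big-endian order the high byte comes first in memory.
The bytes are already most-significant first: 0xFF965958.
Top bit is set, so as a signed 32-bit value this is 0xFF965958 − 2^32 = -6923944.

-6923944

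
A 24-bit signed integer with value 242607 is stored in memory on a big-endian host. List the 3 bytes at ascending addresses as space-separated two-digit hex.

03 B3 AF

242607 in hexadecimal, padded to 24 bits, is 0x03B3AF.
Split into bytes (most-significant first): 03 B3 AF.
Big-endian: lowest address holds the most-significant byte.
So the memory order matches the most-significant-first order: 03 B3 AF.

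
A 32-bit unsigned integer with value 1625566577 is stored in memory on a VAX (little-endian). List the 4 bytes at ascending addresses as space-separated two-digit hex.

71 2D E4 60

1625566577 in hexadecimal, padded to 32 bits, is 0x60E42D71.
Split into bytes (most-significant first): 60 E4 2D 71.
In little-endian order the low byte comes first in memory.
So at ascending addresses the bytes are 71 2D E4 60.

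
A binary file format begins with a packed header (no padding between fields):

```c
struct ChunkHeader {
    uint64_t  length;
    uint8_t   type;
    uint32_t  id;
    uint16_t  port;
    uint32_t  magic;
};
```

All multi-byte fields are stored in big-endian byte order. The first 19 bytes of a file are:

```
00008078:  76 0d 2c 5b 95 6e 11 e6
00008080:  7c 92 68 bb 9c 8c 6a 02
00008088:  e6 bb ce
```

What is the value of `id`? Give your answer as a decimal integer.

`id` follows `length` (8 B), `type` (1 B), so it starts at offset 8 + 1 = 9 and occupies 4 bytes.
Bytes at offsets 9..12: 92 68 BB 9C.
In big-endian order the high byte comes first in memory.
The bytes are already most-significant first: 0x9268BB9C.
0x9268BB9C = 2456337308.

2456337308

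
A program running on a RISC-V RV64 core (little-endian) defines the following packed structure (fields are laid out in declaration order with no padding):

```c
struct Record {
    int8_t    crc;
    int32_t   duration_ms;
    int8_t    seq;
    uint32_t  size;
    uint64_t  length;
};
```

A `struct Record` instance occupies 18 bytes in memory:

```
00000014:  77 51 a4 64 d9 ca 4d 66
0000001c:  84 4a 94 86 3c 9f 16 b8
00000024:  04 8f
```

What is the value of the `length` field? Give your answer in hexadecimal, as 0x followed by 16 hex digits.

0x8F04B8169F3C8694

`length` follows `crc` (1 B), `duration_ms` (4 B), `seq` (1 B), `size` (4 B), so it starts at offset 1 + 4 + 1 + 4 = 10 and occupies 8 bytes.
Bytes at offsets 10..17: 94 86 3C 9F 16 B8 04 8F.
Little-endian stores the least-significant byte at the lowest address.
Reassemble most-significant byte first: 8F 04 B8 16 9F 3C 86 94 → 0x8F04B8169F3C8694.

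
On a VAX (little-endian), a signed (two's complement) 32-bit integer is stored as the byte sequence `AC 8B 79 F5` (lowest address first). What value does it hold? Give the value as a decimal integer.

-176583764

Little-endian stores the least-significant byte at the lowest address.
Reassemble most-significant byte first: F5 79 8B AC → 0xF5798BAC.
Top bit is set, so as a signed 32-bit value this is 0xF5798BAC − 2^32 = -176583764.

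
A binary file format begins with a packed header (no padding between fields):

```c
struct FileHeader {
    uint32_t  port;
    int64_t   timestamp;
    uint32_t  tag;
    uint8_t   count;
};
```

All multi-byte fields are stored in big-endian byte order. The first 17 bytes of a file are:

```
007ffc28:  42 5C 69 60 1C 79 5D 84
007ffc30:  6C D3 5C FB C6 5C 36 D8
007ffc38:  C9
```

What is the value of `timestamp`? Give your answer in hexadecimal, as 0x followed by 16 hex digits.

`timestamp` follows `port` (4 bytes), so it starts at byte offset 4 and occupies 8 bytes.
Bytes at offsets 4..11: 1C 79 5D 84 6C D3 5C FB.
In big-endian order the high byte comes first in memory.
The bytes are already most-significant first: 0x1C795D846CD35CFB.

0x1C795D846CD35CFB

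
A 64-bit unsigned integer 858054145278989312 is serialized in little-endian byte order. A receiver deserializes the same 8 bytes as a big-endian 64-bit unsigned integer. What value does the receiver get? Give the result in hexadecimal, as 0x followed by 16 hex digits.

0x00D467EFB26BE80B

858054145278989312 in 64-bit hexadecimal is 0x0BE86BB2EF67D400.
Stored little-endian, the bytes at ascending addresses are 00 D4 67 EF B2 6B E8 0B.
Read back as big-endian, the last byte is least significant, giving 0x00D467EFB26BE80B.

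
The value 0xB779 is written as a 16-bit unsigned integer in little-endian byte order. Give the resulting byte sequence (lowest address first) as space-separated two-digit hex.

79 B7

Split into bytes (most-significant first): B7 79.
In little-endian order the low byte comes first in memory.
So at ascending addresses the bytes are 79 B7.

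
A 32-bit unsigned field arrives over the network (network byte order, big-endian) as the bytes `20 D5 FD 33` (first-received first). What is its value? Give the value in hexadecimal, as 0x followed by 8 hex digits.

0x20D5FD33

Big-endian stores the most-significant byte at the lowest address.
The bytes are already most-significant first: 0x20D5FD33.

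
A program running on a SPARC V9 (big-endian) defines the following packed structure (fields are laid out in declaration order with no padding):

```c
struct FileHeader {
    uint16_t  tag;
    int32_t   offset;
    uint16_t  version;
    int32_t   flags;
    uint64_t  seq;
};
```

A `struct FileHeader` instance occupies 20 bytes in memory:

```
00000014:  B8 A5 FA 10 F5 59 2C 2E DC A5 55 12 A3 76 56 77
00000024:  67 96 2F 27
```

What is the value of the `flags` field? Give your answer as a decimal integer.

-593144558

`flags` follows `tag` (2 B), `offset` (4 B), `version` (2 B), so it starts at offset 2 + 4 + 2 = 8 and occupies 4 bytes.
Bytes at offsets 8..11: DC A5 55 12.
In big-endian order the high byte comes first in memory.
The bytes are already most-significant first: 0xDCA55512.
Top bit is set, so as a signed 32-bit value this is 0xDCA55512 − 2^32 = -593144558.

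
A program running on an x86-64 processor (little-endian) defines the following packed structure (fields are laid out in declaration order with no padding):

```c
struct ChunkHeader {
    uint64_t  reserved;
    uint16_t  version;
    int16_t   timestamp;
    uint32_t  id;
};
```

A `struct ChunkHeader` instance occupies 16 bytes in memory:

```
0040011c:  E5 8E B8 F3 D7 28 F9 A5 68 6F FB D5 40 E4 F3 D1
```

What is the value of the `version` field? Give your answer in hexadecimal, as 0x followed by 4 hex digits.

0x6F68

`version` follows `reserved` (8 bytes), so it starts at byte offset 8 and occupies 2 bytes.
Bytes at offsets 8..9: 68 6F.
Little-endian: lowest address holds the least-significant byte.
Reassemble most-significant byte first: 6F 68 → 0x6F68.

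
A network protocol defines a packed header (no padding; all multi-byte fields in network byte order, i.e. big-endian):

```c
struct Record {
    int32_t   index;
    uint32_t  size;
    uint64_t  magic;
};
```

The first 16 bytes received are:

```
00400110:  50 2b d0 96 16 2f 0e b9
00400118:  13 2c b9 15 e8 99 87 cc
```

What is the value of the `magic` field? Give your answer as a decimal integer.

1381682689443727308

`magic` follows `index` (4 B), `size` (4 B), so it starts at offset 4 + 4 = 8 and occupies 8 bytes.
Bytes at offsets 8..15: 13 2C B9 15 E8 99 87 CC.
Big-endian: lowest address holds the most-significant byte.
The bytes are already most-significant first: 0x132CB915E89987CC.
0x132CB915E89987CC = 1381682689443727308.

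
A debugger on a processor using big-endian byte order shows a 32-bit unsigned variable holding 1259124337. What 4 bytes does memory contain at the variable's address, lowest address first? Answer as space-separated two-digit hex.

1259124337 in hexadecimal, padded to 32 bits, is 0x4B0CB671.
Split into bytes (most-significant first): 4B 0C B6 71.
In big-endian order the high byte comes first in memory.
So the memory order matches the most-significant-first order: 4B 0C B6 71.

4B 0C B6 71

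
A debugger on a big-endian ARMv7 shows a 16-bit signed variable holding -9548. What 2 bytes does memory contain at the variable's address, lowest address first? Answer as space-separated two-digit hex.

Two's complement of -9548 in 16 bits: 9548 = 0x254C; invert → 0xDAB3; add 1 → 0xDAB4.
Split into bytes (most-significant first): DA B4.
Big-endian stores the most-significant byte at the lowest address.
So the memory order matches the most-significant-first order: DA B4.

DA B4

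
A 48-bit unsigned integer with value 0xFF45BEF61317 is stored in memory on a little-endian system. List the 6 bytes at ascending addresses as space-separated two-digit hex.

Split into bytes (most-significant first): FF 45 BE F6 13 17.
In little-endian order the low byte comes first in memory.
So at ascending addresses the bytes are 17 13 F6 BE 45 FF.

17 13 F6 BE 45 FF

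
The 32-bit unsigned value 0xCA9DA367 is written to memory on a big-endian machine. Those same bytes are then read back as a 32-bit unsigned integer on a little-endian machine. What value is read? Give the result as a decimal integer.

1738776010

Stored big-endian, the bytes at ascending addresses are CA 9D A3 67.
Read back as little-endian, the first byte is least significant, giving 0x67A39DCA.
0x67A39DCA = 1738776010.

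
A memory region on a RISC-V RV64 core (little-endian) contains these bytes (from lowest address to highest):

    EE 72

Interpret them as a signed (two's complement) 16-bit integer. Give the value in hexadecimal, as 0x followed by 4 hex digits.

0x72EE

Little-endian: lowest address holds the least-significant byte.
Reassemble most-significant byte first: 72 EE → 0x72EE.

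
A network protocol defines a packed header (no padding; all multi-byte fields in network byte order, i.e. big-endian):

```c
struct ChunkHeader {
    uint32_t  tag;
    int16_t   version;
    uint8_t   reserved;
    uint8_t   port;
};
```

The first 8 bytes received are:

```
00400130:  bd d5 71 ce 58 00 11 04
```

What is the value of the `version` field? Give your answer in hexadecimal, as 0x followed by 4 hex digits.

`version` follows `tag` (4 bytes), so it starts at byte offset 4 and occupies 2 bytes.
Bytes at offsets 4..5: 58 00.
In big-endian order the high byte comes first in memory.
The bytes are already most-significant first: 0x5800.

0x5800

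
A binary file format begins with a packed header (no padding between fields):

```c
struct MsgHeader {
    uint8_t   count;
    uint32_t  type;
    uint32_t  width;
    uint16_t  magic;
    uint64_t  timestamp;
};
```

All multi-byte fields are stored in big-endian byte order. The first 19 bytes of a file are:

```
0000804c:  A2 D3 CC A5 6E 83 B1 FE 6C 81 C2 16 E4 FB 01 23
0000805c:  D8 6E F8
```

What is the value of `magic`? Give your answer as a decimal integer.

33218

`magic` follows `count` (1 B), `type` (4 B), `width` (4 B), so it starts at offset 1 + 4 + 4 = 9 and occupies 2 bytes.
Bytes at offsets 9..10: 81 C2.
Big-endian: lowest address holds the most-significant byte.
The bytes are already most-significant first: 0x81C2.
0x81C2 = 33218.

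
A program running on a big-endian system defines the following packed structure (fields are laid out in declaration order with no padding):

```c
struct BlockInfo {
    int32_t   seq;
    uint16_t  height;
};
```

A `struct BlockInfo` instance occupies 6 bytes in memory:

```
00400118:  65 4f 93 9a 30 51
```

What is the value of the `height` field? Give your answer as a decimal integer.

12369

`height` follows `seq` (4 bytes), so it starts at byte offset 4 and occupies 2 bytes.
Bytes at offsets 4..5: 30 51.
Big-endian: lowest address holds the most-significant byte.
The bytes are already most-significant first: 0x3051.
0x3051 = 12369.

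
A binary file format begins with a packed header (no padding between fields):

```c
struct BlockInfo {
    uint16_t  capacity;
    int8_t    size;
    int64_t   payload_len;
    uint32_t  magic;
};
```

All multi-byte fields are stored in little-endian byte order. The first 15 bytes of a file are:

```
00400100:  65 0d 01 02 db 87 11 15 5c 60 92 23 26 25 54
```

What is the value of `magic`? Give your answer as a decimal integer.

`magic` follows `capacity` (2 B), `size` (1 B), `payload_len` (8 B), so it starts at offset 2 + 1 + 8 = 11 and occupies 4 bytes.
Bytes at offsets 11..14: 23 26 25 54.
Little-endian: lowest address holds the least-significant byte.
Reassemble most-significant byte first: 54 25 26 23 → 0x54252623.
0x54252623 = 1411720739.

1411720739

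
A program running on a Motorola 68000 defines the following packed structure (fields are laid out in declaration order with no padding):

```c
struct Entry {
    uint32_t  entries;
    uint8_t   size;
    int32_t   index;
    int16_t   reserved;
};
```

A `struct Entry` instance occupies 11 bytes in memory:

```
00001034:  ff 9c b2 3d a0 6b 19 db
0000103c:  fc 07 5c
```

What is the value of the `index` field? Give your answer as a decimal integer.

1796856828

`index` follows `entries` (4 B), `size` (1 B), so it starts at offset 4 + 1 = 5 and occupies 4 bytes.
Bytes at offsets 5..8: 6B 19 DB FC.
In big-endian order the high byte comes first in memory.
The bytes are already most-significant first: 0x6B19DBFC.
0x6B19DBFC = 1796856828.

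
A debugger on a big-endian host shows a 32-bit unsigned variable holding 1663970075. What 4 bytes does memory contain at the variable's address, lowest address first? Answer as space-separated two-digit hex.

63 2E 2B 1B

1663970075 in hexadecimal, padded to 32 bits, is 0x632E2B1B.
Split into bytes (most-significant first): 63 2E 2B 1B.
Big-endian: lowest address holds the most-significant byte.
So the memory order matches the most-significant-first order: 63 2E 2B 1B.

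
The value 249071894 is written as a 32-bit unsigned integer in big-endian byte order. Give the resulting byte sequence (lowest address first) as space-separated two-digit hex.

249071894 in hexadecimal, padded to 32 bits, is 0x0ED88916.
Split into bytes (most-significant first): 0E D8 89 16.
Big-endian: lowest address holds the most-significant byte.
So the memory order matches the most-significant-first order: 0E D8 89 16.

0E D8 89 16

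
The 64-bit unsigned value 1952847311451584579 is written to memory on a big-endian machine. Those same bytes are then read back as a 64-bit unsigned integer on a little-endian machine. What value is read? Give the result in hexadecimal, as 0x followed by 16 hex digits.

0x43F8A57B48E8191B

1952847311451584579 in 64-bit hexadecimal is 0x1B19E8487BA5F843.
Stored big-endian, the bytes at ascending addresses are 1B 19 E8 48 7B A5 F8 43.
Read back as little-endian, the first byte is least significant, giving 0x43F8A57B48E8191B.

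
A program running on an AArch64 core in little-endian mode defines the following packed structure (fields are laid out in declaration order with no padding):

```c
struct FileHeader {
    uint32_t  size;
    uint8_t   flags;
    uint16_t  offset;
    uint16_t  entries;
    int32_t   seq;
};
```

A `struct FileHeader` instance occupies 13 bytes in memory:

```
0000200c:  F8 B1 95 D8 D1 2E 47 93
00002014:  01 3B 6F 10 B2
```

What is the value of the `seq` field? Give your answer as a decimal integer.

-1307545797

`seq` follows `size` (4 B), `flags` (1 B), `offset` (2 B), `entries` (2 B), so it starts at offset 4 + 1 + 2 + 2 = 9 and occupies 4 bytes.
Bytes at offsets 9..12: 3B 6F 10 B2.
Little-endian stores the least-significant byte at the lowest address.
Reassemble most-significant byte first: B2 10 6F 3B → 0xB2106F3B.
Top bit is set, so as a signed 32-bit value this is 0xB2106F3B − 2^32 = -1307545797.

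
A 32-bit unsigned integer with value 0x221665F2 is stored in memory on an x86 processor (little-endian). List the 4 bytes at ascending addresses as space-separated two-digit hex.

F2 65 16 22

Split into bytes (most-significant first): 22 16 65 F2.
Little-endian stores the least-significant byte at the lowest address.
So at ascending addresses the bytes are F2 65 16 22.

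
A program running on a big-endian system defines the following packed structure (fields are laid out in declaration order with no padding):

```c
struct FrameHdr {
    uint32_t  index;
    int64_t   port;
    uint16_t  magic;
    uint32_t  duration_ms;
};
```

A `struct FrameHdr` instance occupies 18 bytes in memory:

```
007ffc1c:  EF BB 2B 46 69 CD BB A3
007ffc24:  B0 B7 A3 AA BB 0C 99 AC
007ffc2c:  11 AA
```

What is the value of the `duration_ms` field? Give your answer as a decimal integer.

2578190762

`duration_ms` follows `index` (4 B), `port` (8 B), `magic` (2 B), so it starts at offset 4 + 8 + 2 = 14 and occupies 4 bytes.
Bytes at offsets 14..17: 99 AC 11 AA.
In big-endian order the high byte comes first in memory.
The bytes are already most-significant first: 0x99AC11AA.
0x99AC11AA = 2578190762.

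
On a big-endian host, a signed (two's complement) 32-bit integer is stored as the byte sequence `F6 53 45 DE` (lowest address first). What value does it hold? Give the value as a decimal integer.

-162314786

Big-endian: lowest address holds the most-significant byte.
The bytes are already most-significant first: 0xF65345DE.
Top bit is set, so as a signed 32-bit value this is 0xF65345DE − 2^32 = -162314786.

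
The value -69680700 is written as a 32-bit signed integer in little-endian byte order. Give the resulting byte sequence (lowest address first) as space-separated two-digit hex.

C4 C1 D8 FB

Two's complement of -69680700 in 32 bits: 69680700 = 0x04273E3C; invert → 0xFBD8C1C3; add 1 → 0xFBD8C1C4.
Split into bytes (most-significant first): FB D8 C1 C4.
Little-endian: lowest address holds the least-significant byte.
So at ascending addresses the bytes are C4 C1 D8 FB.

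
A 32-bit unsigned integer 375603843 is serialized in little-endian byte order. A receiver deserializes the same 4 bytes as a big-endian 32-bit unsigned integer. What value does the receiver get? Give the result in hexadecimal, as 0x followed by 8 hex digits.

375603843 in 32-bit hexadecimal is 0x16634283.
Stored little-endian, the bytes at ascending addresses are 83 42 63 16.
Read back as big-endian, the last byte is least significant, giving 0x83426316.

0x83426316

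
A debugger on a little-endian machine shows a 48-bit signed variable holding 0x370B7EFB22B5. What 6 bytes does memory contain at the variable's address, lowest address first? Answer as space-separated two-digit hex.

B5 22 FB 7E 0B 37

Split into bytes (most-significant first): 37 0B 7E FB 22 B5.
In little-endian order the low byte comes first in memory.
So at ascending addresses the bytes are B5 22 FB 7E 0B 37.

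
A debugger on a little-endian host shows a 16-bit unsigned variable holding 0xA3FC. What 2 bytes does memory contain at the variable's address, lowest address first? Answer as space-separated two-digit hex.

Split into bytes (most-significant first): A3 FC.
Little-endian stores the least-significant byte at the lowest address.
So at ascending addresses the bytes are FC A3.

FC A3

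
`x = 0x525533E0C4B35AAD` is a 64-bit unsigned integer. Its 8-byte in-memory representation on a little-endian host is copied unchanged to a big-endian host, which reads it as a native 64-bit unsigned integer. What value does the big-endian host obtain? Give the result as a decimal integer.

Stored little-endian, the bytes at ascending addresses are AD 5A B3 C4 E0 33 55 52.
Read back as big-endian, the last byte is least significant, giving 0xAD5AB3C4E0335552.
0xAD5AB3C4E0335552 = 12491494174621914450.

12491494174621914450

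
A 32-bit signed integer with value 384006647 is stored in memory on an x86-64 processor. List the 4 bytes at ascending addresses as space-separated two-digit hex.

384006647 in hexadecimal, padded to 32 bits, is 0x16E379F7.
Split into bytes (most-significant first): 16 E3 79 F7.
Little-endian: lowest address holds the least-significant byte.
So at ascending addresses the bytes are F7 79 E3 16.

F7 79 E3 16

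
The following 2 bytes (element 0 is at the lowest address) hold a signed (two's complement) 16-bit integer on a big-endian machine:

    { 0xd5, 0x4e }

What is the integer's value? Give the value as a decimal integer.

-10930

Big-endian stores the most-significant byte at the lowest address.
The bytes are already most-significant first: 0xD54E.
Top bit is set, so as a signed 16-bit value this is 0xD54E − 2^16 = -10930.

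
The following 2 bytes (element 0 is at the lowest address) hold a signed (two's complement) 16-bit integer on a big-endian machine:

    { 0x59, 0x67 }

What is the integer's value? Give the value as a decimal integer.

22887

Big-endian: lowest address holds the most-significant byte.
The bytes are already most-significant first: 0x5967.
0x5967 = 22887.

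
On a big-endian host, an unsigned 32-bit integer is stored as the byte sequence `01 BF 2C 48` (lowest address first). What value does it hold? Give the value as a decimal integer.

Big-endian: lowest address holds the most-significant byte.
The bytes are already most-significant first: 0x01BF2C48.
0x01BF2C48 = 29305928.

29305928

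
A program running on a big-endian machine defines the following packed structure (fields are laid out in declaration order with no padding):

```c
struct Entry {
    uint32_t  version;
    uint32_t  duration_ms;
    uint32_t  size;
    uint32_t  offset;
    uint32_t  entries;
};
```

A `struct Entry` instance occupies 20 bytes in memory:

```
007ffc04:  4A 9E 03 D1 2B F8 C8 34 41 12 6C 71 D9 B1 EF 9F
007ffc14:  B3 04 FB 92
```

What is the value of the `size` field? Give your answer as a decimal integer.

1091726449

`size` follows `version` (4 B), `duration_ms` (4 B), so it starts at offset 4 + 4 = 8 and occupies 4 bytes.
Bytes at offsets 8..11: 41 12 6C 71.
Big-endian stores the most-significant byte at the lowest address.
The bytes are already most-significant first: 0x41126C71.
0x41126C71 = 1091726449.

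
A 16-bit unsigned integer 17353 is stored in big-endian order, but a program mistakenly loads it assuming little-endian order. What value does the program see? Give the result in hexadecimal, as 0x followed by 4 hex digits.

17353 in 16-bit hexadecimal is 0x43C9.
Stored big-endian, the bytes at ascending addresses are 43 C9.
Read back as little-endian, the first byte is least significant, giving 0xC943.

0xC943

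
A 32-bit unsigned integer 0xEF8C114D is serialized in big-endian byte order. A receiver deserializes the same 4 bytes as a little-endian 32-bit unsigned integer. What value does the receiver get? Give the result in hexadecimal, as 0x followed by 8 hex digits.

Stored big-endian, the bytes at ascending addresses are EF 8C 11 4D.
Read back as little-endian, the first byte is least significant, giving 0x4D118CEF.

0x4D118CEF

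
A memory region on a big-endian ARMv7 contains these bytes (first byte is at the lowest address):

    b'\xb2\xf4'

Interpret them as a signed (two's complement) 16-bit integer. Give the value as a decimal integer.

-19724

Big-endian: lowest address holds the most-significant byte.
The bytes are already most-significant first: 0xB2F4.
Top bit is set, so as a signed 16-bit value this is 0xB2F4 − 2^16 = -19724.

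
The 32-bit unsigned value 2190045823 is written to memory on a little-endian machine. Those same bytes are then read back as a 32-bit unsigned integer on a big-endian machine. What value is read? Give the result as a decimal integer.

2138212738

2190045823 in 32-bit hexadecimal is 0x8289727F.
Stored little-endian, the bytes at ascending addresses are 7F 72 89 82.
Read back as big-endian, the last byte is least significant, giving 0x7F728982.
0x7F728982 = 2138212738.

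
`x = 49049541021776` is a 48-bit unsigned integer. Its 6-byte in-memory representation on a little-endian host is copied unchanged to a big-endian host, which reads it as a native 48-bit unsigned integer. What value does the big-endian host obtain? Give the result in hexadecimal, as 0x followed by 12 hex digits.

49049541021776 in 48-bit hexadecimal is 0x2C9C3C781050.
Stored little-endian, the bytes at ascending addresses are 50 10 78 3C 9C 2C.
Read back as big-endian, the last byte is least significant, giving 0x5010783C9C2C.

0x5010783C9C2C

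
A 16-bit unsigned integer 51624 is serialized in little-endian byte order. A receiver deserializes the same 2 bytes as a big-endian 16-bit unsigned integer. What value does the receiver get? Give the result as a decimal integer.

51624 in 16-bit hexadecimal is 0xC9A8.
Stored little-endian, the bytes at ascending addresses are A8 C9.
Read back as big-endian, the last byte is least significant, giving 0xA8C9.
0xA8C9 = 43209.

43209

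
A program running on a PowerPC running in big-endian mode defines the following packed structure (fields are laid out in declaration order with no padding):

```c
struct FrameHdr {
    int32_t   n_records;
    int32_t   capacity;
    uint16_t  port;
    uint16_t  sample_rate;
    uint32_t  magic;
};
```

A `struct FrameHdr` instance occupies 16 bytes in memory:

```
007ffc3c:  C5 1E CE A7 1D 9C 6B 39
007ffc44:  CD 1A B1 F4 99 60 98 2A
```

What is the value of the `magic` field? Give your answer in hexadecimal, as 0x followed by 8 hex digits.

0x9960982A

`magic` follows `n_records` (4 B), `capacity` (4 B), `port` (2 B), `sample_rate` (2 B), so it starts at offset 4 + 4 + 2 + 2 = 12 and occupies 4 bytes.
Bytes at offsets 12..15: 99 60 98 2A.
In big-endian order the high byte comes first in memory.
The bytes are already most-significant first: 0x9960982A.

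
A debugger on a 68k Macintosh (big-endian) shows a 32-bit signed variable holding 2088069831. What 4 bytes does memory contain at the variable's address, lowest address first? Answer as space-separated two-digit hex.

2088069831 in hexadecimal, padded to 32 bits, is 0x7C756AC7.
Split into bytes (most-significant first): 7C 75 6A C7.
Big-endian stores the most-significant byte at the lowest address.
So the memory order matches the most-significant-first order: 7C 75 6A C7.

7C 75 6A C7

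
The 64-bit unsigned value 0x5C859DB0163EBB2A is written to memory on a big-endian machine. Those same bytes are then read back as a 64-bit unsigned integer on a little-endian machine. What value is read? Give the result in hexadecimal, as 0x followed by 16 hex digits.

0x2ABB3E16B09D855C

Stored big-endian, the bytes at ascending addresses are 5C 85 9D B0 16 3E BB 2A.
Read back as little-endian, the first byte is least significant, giving 0x2ABB3E16B09D855C.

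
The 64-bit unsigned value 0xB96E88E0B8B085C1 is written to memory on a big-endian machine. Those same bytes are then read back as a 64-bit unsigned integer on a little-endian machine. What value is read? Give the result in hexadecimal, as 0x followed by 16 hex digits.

Stored big-endian, the bytes at ascending addresses are B9 6E 88 E0 B8 B0 85 C1.
Read back as little-endian, the first byte is least significant, giving 0xC185B0B8E0886EB9.

0xC185B0B8E0886EB9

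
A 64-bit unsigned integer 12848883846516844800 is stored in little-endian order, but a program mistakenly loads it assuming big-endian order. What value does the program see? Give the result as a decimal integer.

11791402281685170

12848883846516844800 in 64-bit hexadecimal is 0xB25067C837E42900.
Stored little-endian, the bytes at ascending addresses are 00 29 E4 37 C8 67 50 B2.
Read back as big-endian, the last byte is least significant, giving 0x0029E437C86750B2.
0x0029E437C86750B2 = 11791402281685170.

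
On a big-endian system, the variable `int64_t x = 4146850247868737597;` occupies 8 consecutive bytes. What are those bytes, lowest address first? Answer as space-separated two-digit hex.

39 8C 92 54 58 F4 E8 3D

4146850247868737597 in hexadecimal, padded to 64 bits, is 0x398C925458F4E83D.
Split into bytes (most-significant first): 39 8C 92 54 58 F4 E8 3D.
Big-endian: lowest address holds the most-significant byte.
So the memory order matches the most-significant-first order: 39 8C 92 54 58 F4 E8 3D.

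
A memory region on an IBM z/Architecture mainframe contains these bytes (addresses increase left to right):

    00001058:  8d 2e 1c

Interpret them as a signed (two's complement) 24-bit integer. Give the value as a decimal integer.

Big-endian stores the most-significant byte at the lowest address.
The bytes are already most-significant first: 0x8D2E1C.
Top bit is set, so as a signed 24-bit value this is 0x8D2E1C − 2^24 = -7524836.

-7524836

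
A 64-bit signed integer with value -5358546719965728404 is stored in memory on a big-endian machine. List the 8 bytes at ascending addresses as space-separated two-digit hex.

Two's complement of -5358546719965728404 in 64 bits: 5358546719965728404 = 0x4A5D61D9DBE44E94; invert → 0xB5A29E26241BB16B; add 1 → 0xB5A29E26241BB16C.
Split into bytes (most-significant first): B5 A2 9E 26 24 1B B1 6C.
In big-endian order the high byte comes first in memory.
So the memory order matches the most-significant-first order: B5 A2 9E 26 24 1B B1 6C.

B5 A2 9E 26 24 1B B1 6C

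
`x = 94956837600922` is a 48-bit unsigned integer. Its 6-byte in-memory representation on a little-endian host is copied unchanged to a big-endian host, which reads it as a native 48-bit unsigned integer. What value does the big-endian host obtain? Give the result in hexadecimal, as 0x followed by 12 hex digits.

0x9AFE92DC5C56

94956837600922 in 48-bit hexadecimal is 0x565CDC92FE9A.
Stored little-endian, the bytes at ascending addresses are 9A FE 92 DC 5C 56.
Read back as big-endian, the last byte is least significant, giving 0x9AFE92DC5C56.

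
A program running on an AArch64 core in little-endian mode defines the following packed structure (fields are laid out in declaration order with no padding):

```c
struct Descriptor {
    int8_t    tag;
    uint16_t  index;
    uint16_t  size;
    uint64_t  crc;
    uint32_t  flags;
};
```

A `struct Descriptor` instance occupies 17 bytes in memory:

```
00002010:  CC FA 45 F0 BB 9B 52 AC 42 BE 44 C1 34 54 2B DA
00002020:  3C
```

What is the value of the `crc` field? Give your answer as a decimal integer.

3801395144430473883

`crc` follows `tag` (1 B), `index` (2 B), `size` (2 B), so it starts at offset 1 + 2 + 2 = 5 and occupies 8 bytes.
Bytes at offsets 5..12: 9B 52 AC 42 BE 44 C1 34.
Little-endian stores the least-significant byte at the lowest address.
Reassemble most-significant byte first: 34 C1 44 BE 42 AC 52 9B → 0x34C144BE42AC529B.
0x34C144BE42AC529B = 3801395144430473883.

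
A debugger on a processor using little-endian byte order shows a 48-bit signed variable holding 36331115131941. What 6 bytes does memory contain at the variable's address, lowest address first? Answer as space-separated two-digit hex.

36331115131941 in hexadecimal, padded to 48 bits, is 0x210AFF363425.
Split into bytes (most-significant first): 21 0A FF 36 34 25.
Little-endian: lowest address holds the least-significant byte.
So at ascending addresses the bytes are 25 34 36 FF 0A 21.

25 34 36 FF 0A 21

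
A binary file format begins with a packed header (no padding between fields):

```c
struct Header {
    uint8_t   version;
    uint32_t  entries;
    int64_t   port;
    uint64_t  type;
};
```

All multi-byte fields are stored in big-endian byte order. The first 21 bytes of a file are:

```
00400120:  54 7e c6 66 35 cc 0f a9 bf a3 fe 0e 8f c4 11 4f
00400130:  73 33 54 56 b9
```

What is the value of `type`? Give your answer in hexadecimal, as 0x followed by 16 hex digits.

`type` follows `version` (1 B), `entries` (4 B), `port` (8 B), so it starts at offset 1 + 4 + 8 = 13 and occupies 8 bytes.
Bytes at offsets 13..20: C4 11 4F 73 33 54 56 B9.
Big-endian stores the most-significant byte at the lowest address.
The bytes are already most-significant first: 0xC4114F73335456B9.

0xC4114F73335456B9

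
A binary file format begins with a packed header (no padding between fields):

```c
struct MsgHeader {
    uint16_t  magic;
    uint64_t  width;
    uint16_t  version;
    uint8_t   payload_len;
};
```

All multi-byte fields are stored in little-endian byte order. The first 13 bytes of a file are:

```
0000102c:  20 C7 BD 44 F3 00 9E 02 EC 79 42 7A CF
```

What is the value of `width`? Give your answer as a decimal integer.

8785399850737026237

`width` follows `magic` (2 bytes), so it starts at byte offset 2 and occupies 8 bytes.
Bytes at offsets 2..9: BD 44 F3 00 9E 02 EC 79.
Little-endian: lowest address holds the least-significant byte.
Reassemble most-significant byte first: 79 EC 02 9E 00 F3 44 BD → 0x79EC029E00F344BD.
0x79EC029E00F344BD = 8785399850737026237.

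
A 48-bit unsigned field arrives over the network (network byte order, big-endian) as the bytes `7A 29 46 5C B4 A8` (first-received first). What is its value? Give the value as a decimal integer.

134317692728488

In big-endian order the high byte comes first in memory.
The bytes are already most-significant first: 0x7A29465CB4A8.
0x7A29465CB4A8 = 134317692728488.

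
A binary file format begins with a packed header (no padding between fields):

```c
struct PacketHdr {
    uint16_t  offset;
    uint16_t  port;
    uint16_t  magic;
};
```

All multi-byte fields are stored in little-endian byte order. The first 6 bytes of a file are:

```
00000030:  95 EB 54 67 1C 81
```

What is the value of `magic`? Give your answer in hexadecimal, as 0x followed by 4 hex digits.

`magic` follows `offset` (2 B), `port` (2 B), so it starts at offset 2 + 2 = 4 and occupies 2 bytes.
Bytes at offsets 4..5: 1C 81.
Little-endian: lowest address holds the least-significant byte.
Reassemble most-significant byte first: 81 1C → 0x811C.

0x811C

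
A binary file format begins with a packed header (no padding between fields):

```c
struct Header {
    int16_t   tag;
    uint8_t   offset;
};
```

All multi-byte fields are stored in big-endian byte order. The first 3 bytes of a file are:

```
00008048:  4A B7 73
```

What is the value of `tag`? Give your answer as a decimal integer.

19127

`tag` is the first field, at byte offset 0, occupying 2 bytes.
Bytes at offsets 0..1: 4A B7.
Big-endian: lowest address holds the most-significant byte.
The bytes are already most-significant first: 0x4AB7.
0x4AB7 = 19127.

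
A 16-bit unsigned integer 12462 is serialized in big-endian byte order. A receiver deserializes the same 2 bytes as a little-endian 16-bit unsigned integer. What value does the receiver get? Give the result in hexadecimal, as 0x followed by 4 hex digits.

0xAE30

12462 in 16-bit hexadecimal is 0x30AE.
Stored big-endian, the bytes at ascending addresses are 30 AE.
Read back as little-endian, the first byte is least significant, giving 0xAE30.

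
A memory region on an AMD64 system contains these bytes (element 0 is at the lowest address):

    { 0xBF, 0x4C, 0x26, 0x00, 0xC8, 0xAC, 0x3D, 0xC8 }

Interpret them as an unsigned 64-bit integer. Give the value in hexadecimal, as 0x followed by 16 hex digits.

0xC83DACC800264CBF

Little-endian stores the least-significant byte at the lowest address.
Reassemble most-significant byte first: C8 3D AC C8 00 26 4C BF → 0xC83DACC800264CBF.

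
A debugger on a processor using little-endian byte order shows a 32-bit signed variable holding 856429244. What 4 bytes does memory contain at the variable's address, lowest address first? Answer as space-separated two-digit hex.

856429244 in hexadecimal, padded to 32 bits, is 0x330C12BC.
Split into bytes (most-significant first): 33 0C 12 BC.
Little-endian stores the least-significant byte at the lowest address.
So at ascending addresses the bytes are BC 12 0C 33.

BC 12 0C 33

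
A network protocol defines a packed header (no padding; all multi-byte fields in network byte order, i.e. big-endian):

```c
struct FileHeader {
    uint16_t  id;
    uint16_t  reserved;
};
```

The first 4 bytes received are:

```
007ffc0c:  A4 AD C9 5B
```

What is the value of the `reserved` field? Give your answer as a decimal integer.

51547

`reserved` follows `id` (2 bytes), so it starts at byte offset 2 and occupies 2 bytes.
Bytes at offsets 2..3: C9 5B.
In big-endian order the high byte comes first in memory.
The bytes are already most-significant first: 0xC95B.
0xC95B = 51547.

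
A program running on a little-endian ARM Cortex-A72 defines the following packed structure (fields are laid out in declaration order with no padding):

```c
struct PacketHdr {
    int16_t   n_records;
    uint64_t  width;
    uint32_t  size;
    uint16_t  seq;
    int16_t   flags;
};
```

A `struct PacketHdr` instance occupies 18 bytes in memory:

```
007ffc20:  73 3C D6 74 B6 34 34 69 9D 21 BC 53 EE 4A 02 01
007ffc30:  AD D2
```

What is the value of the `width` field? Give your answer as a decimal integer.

2422207847538783446

`width` follows `n_records` (2 bytes), so it starts at byte offset 2 and occupies 8 bytes.
Bytes at offsets 2..9: D6 74 B6 34 34 69 9D 21.
In little-endian order the low byte comes first in memory.
Reassemble most-significant byte first: 21 9D 69 34 34 B6 74 D6 → 0x219D693434B674D6.
0x219D693434B674D6 = 2422207847538783446.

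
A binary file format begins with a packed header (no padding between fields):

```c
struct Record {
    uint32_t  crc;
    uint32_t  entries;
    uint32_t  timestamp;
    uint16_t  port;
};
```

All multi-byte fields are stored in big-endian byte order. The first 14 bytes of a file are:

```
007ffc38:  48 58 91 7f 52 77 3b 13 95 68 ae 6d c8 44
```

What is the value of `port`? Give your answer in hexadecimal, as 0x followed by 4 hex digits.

0xC844

`port` follows `crc` (4 B), `entries` (4 B), `timestamp` (4 B), so it starts at offset 4 + 4 + 4 = 12 and occupies 2 bytes.
Bytes at offsets 12..13: C8 44.
Big-endian: lowest address holds the most-significant byte.
The bytes are already most-significant first: 0xC844.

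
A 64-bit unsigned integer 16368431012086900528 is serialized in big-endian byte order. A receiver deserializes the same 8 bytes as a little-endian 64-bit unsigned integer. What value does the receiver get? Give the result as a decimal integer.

3488017180805114083

16368431012086900528 in 64-bit hexadecimal is 0xE328594825ED6730.
Stored big-endian, the bytes at ascending addresses are E3 28 59 48 25 ED 67 30.
Read back as little-endian, the first byte is least significant, giving 0x3067ED25485928E3.
0x3067ED25485928E3 = 3488017180805114083.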